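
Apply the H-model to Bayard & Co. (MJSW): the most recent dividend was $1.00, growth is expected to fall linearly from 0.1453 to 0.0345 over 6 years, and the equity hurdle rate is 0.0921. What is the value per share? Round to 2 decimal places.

$23.73

H-model: P₀ = D₀[(1+g_L) + H(g_S−g_L)]/(r−g_L), with H = 6/2 = 3.
P₀ = 1.00 × [(1+0.0345) + 3×(0.1453−0.0345)] / (0.0921−0.0345)
   = 1.00 × 1.3669 / 0.0576 = 23.7309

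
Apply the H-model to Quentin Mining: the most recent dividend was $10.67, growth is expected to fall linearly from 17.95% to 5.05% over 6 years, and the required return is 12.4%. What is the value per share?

$208.68

H-model: P₀ = D₀[(1+g_L) + H(g_S−g_L)]/(r−g_L), with H = 6/2 = 3.
P₀ = 10.67 × [(1+0.0505) + 3×(0.1795−0.0505)] / (0.124−0.0505)
   = 10.67 × 1.4375 / 0.0735 = 208.6820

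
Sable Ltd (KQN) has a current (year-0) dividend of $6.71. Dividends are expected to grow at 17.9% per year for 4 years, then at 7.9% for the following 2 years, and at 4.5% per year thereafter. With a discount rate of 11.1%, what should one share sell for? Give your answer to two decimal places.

$174.59

Three-stage DDM. Project D₁…D_6; terminal Gordon value at t=6 with g = 0.045; discount at r = 0.111.
D_1 = 7.9111
D_2 = 9.3272
D_3 = 10.9967
D_4 = 12.9652
D_5 = 13.9894
D_6 = 15.0946
TV_6 = 15.7738/(0.111−0.045) = 238.9973
P₀ = Σ Dₜ/(1+r)ᵗ + TV_6/(1+r)^6 = 174.5867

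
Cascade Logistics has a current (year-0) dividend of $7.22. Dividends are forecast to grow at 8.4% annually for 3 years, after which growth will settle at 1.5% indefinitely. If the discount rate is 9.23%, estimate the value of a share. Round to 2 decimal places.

Two-stage DDM. Project D₁…D_3 at 0.084, terminal growth 0.015, discount at r = 0.0923.
D_1 = 7.8265
D_2 = 8.4839
D_3 = 9.1966
Terminal value at t=3: TV = D_4/(r−g) = 9.3345/(0.0923−0.015) = 120.7568
P₀ = 7.8265/(1+0.0923)^1 + 8.4839/(1+0.0923)^2 + 9.1966/(1+0.0923)^3 + 120.7568/(1+0.0923)^3 = 113.9911

$113.99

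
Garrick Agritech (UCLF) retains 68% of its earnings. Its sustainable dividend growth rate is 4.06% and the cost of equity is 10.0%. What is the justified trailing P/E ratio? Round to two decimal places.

5.61

Payout ratio b = 1 − 0.68 = 0.32.
Justified trailing P/E = b(1+g)/(r−g) = 0.32×(1+0.0406)/(0.1−0.0406) = 5.6059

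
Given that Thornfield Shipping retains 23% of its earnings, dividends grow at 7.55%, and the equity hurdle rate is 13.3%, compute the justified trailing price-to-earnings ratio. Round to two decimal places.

14.40

Payout ratio b = 1 − 0.23 = 0.77.
Justified trailing P/E = b(1+g)/(r−g) = 0.77×(1+0.0755)/(0.133−0.0755) = 14.4023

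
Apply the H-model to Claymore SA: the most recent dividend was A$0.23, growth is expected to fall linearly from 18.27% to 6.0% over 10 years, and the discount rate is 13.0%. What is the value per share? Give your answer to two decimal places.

A$5.50

H-model: P₀ = D₀[(1+g_L) + H(g_S−g_L)]/(r−g_L), with H = 10/2 = 5.
P₀ = 0.23 × [(1+0.06) + 5×(0.1827−0.06)] / (0.13−0.06)
   = 0.23 × 1.6735 / 0.07 = 5.4986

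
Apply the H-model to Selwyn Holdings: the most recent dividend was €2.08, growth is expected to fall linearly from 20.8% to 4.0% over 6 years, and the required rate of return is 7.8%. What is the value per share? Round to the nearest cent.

H-model: P₀ = D₀[(1+g_L) + H(g_S−g_L)]/(r−g_L), with H = 6/2 = 3.
P₀ = 2.08 × [(1+0.04) + 3×(0.208−0.04)] / (0.078−0.04)
   = 2.08 × 1.5440 / 0.038 = 84.5137

€84.51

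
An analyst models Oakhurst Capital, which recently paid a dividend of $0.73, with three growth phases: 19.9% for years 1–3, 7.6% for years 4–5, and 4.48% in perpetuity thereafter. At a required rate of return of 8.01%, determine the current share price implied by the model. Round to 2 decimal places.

$34.03

Three-stage DDM. Project D₁…D_5; terminal Gordon value at t=5 with g = 0.0448; discount at r = 0.0801.
D_1 = 0.8753
D_2 = 1.0494
D_3 = 1.2583
D_4 = 1.3539
D_5 = 1.4568
TV_5 = 1.5221/(0.0801−0.0448) = 43.1185
P₀ = Σ Dₜ/(1+r)ᵗ + TV_5/(1+r)^5 = 34.0265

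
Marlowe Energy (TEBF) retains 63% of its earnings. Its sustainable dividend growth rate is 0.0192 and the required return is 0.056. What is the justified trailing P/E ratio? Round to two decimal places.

Payout ratio b = 1 − 0.63 = 0.37.
Justified trailing P/E = b(1+g)/(r−g) = 0.37×(1+0.0192)/(0.056−0.0192) = 10.2474

10.25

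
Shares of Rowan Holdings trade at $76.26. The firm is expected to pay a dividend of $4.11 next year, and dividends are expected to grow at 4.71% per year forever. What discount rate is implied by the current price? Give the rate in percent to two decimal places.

Rearranging the constant-growth DDM: r = D₁/P₀ + g.
r = 4.1100 / 76.26 + 0.0471 = 0.05389 + 0.0471 = 0.10099

10.10%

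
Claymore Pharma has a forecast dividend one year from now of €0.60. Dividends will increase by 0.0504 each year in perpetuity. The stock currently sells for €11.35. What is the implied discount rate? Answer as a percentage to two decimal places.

10.33%

Rearranging the constant-growth DDM: r = D₁/P₀ + g.
r = 0.6000 / 11.35 + 0.0504 = 0.05286 + 0.0504 = 0.10326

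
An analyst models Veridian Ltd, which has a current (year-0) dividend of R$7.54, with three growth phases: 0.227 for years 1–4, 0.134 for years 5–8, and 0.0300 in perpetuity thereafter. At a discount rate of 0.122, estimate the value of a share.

Three-stage DDM. Project D₁…D_8; terminal Gordon value at t=8 with g = 0.03; discount at r = 0.122.
D_1 = 9.2516
D_2 = 11.3517
D_3 = 13.9285
D_4 = 17.0903
D_5 = 19.3804
D_6 = 21.9774
D_7 = 24.9223
D_8 = 28.2619
TV_8 = 29.1098/(0.122−0.03) = 316.4107
P₀ = Σ Dₜ/(1+r)ᵗ + TV_8/(1+r)^8 = 208.1915

R$208.19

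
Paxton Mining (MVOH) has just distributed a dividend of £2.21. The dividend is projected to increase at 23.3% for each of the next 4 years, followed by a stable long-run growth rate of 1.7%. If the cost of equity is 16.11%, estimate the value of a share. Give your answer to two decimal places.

Two-stage DDM. Project D₁…D_4 at 0.233, terminal growth 0.017, discount at r = 0.1611.
D_1 = 2.7249
D_2 = 3.3598
D_3 = 4.1427
D_4 = 5.1079
Terminal value at t=4: TV = D_5/(r−g) = 5.1948/(0.1611−0.017) = 36.0497
P₀ = 2.7249/(1+0.1611)^1 + 3.3598/(1+0.1611)^2 + 4.1427/(1+0.1611)^3 + 5.1079/(1+0.1611)^4 + 36.0497/(1+0.1611)^4 = 30.1305

£30.13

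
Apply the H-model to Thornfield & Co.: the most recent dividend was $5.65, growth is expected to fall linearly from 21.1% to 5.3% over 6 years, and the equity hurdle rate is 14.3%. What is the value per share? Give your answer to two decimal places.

H-model: P₀ = D₀[(1+g_L) + H(g_S−g_L)]/(r−g_L), with H = 6/2 = 3.
P₀ = 5.65 × [(1+0.053) + 3×(0.211−0.053)] / (0.143−0.053)
   = 5.65 × 1.5270 / 0.09 = 95.8617

$95.86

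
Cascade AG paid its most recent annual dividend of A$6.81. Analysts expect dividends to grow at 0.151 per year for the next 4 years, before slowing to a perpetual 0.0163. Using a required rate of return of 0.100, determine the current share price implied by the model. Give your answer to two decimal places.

Two-stage DDM. Project D₁…D_4 at 0.151, terminal growth 0.0163, discount at r = 0.1.
D_1 = 7.8383
D_2 = 9.0219
D_3 = 10.3842
D_4 = 11.9522
Terminal value at t=4: TV = D_5/(r−g) = 12.1470/(0.1−0.0163) = 145.1259
P₀ = 7.8383/(1+0.1)^1 + 9.0219/(1+0.1)^2 + 10.3842/(1+0.1)^3 + 11.9522/(1+0.1)^4 + 145.1259/(1+0.1)^4 = 129.6701

A$129.67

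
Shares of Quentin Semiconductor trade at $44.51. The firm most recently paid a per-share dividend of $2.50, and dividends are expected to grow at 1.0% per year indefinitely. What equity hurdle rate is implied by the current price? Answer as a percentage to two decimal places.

Rearranging the constant-growth DDM: r = D₁/P₀ + g.
D₁ = 2.50 × (1 + 0.01) = 2.5250.
r = 2.5250 / 44.51 + 0.01 = 0.05673 + 0.01 = 0.06673

6.67%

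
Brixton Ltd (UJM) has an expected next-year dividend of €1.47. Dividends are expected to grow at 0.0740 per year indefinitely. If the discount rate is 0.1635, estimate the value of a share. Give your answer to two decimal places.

€16.42

Gordon growth model: P₀ = D₁/(r − g), with D₁ = 1.47 given directly.
P₀ = 1.4700 / (0.1635 − 0.074) = 1.4700 / 0.0895 = 16.4246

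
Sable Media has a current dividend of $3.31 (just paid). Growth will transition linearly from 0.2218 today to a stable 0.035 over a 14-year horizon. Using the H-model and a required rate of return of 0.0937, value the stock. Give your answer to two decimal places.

H-model: P₀ = D₀[(1+g_L) + H(g_S−g_L)]/(r−g_L), with H = 14/2 = 7.
P₀ = 3.31 × [(1+0.035) + 7×(0.2218−0.035)] / (0.0937−0.035)
   = 3.31 × 2.3426 / 0.0587 = 132.0955

$132.10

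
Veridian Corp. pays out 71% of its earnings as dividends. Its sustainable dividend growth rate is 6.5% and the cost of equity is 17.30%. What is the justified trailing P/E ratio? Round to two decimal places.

7.00

Justified trailing P/E = b(1+g)/(r−g) = 0.71×(1+0.065)/(0.173−0.065) = 7.0014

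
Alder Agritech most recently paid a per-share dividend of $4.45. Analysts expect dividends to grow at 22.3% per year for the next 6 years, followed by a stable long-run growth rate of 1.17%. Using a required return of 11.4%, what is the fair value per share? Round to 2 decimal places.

$114.54

Two-stage DDM. Project D₁…D_6 at 0.223, terminal growth 0.0117, discount at r = 0.114.
D_1 = 5.4424
D_2 = 6.6560
D_3 = 8.1403
D_4 = 9.9556
D_5 = 12.1757
D_6 = 14.8908
Terminal value at t=6: TV = D_7/(r−g) = 15.0650/(0.114−0.0117) = 147.2634
P₀ = 5.4424/(1+0.114)^1 + 6.6560/(1+0.114)^2 + 8.1403/(1+0.114)^3 + 9.9556/(1+0.114)^4 + 12.1757/(1+0.114)^5 + 14.8908/(1+0.114)^6 + 147.2634/(1+0.114)^6 = 114.5415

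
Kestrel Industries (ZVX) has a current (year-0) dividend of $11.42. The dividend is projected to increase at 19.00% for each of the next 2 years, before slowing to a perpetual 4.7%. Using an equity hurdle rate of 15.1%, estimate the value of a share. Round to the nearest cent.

Two-stage DDM. Project D₁…D_2 at 0.19, terminal growth 0.047, discount at r = 0.151.
D_1 = 13.5898
D_2 = 16.1719
Terminal value at t=2: TV = D_3/(r−g) = 16.9319/(0.151−0.047) = 162.8071
P₀ = 13.5898/(1+0.151)^1 + 16.1719/(1+0.151)^2 + 162.8071/(1+0.151)^2 = 146.9057

$146.91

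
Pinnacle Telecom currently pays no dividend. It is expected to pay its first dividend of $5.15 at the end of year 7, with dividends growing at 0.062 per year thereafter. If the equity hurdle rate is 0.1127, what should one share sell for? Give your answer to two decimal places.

Deferred-dividend DDM. At t=6 the remaining stream is a growing perpetuity with first payment D_7 = 5.15.
V_6 = D_7/(r−g) = 5.15/(0.1127−0.062) = 101.5779
P₀ = V_6/(1+r)^6 = 101.5779/(1+0.1127)^6 = 53.5218

$53.52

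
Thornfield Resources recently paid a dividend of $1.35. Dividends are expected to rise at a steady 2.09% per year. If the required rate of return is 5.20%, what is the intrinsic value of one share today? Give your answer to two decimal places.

Gordon growth model: P₀ = D₁/(r − g). D₁ = 1.35 × (1 + 0.0209) = 1.3782.
P₀ = 1.3782 / (0.052 − 0.0209) = 1.3782 / 0.0311 = 44.3156

$44.32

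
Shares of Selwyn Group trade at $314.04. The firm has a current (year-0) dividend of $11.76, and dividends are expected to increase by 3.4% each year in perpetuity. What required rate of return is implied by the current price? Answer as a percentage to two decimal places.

7.27%

Rearranging the constant-growth DDM: r = D₁/P₀ + g.
D₁ = 11.76 × (1 + 0.034) = 12.1598.
r = 12.1598 / 314.04 + 0.034 = 0.03872 + 0.034 = 0.07272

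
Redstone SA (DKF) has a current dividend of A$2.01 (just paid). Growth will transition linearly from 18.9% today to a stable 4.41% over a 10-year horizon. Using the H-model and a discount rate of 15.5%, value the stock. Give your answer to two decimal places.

H-model: P₀ = D₀[(1+g_L) + H(g_S−g_L)]/(r−g_L), with H = 10/2 = 5.
P₀ = 2.01 × [(1+0.0441) + 5×(0.189−0.0441)] / (0.155−0.0441)
   = 2.01 × 1.7686 / 0.1109 = 32.0549

A$32.05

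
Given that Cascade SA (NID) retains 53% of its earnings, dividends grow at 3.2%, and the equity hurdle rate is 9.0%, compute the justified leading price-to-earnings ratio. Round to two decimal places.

Payout ratio b = 1 − 0.53 = 0.47.
Justified leading P/E = b/(r−g) = 0.47/(0.09−0.032) = 8.1034

8.10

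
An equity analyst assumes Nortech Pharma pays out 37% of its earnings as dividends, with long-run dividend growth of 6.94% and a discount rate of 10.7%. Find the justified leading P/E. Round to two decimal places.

Justified leading P/E = b/(r−g) = 0.37/(0.107−0.0694) = 9.8404

9.84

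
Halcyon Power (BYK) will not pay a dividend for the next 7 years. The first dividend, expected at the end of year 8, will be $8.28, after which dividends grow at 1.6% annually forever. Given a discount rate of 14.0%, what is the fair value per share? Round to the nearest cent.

Deferred-dividend DDM. At t=7 the remaining stream is a growing perpetuity with first payment D_8 = 8.28.
V_7 = D_8/(r−g) = 8.28/(0.14−0.016) = 66.7742
P₀ = V_7/(1+r)^7 = 66.7742/(1+0.14)^7 = 26.6855

$26.69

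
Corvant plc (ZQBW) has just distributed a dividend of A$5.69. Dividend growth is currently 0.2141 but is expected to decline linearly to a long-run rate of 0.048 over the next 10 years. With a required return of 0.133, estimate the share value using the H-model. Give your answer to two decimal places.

A$125.75

H-model: P₀ = D₀[(1+g_L) + H(g_S−g_L)]/(r−g_L), with H = 10/2 = 5.
P₀ = 5.69 × [(1+0.048) + 5×(0.2141−0.048)] / (0.133−0.048)
   = 5.69 × 1.8785 / 0.085 = 125.7490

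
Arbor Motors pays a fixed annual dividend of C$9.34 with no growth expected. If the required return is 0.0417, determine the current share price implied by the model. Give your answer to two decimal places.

Zero-growth DDM (perpetuity): P₀ = D/r = 9.34 / 0.0417 = 223.9808

C$223.98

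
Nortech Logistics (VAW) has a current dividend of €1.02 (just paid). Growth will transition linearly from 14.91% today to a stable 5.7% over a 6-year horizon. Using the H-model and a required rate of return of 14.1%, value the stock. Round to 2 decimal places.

€16.19

H-model: P₀ = D₀[(1+g_L) + H(g_S−g_L)]/(r−g_L), with H = 6/2 = 3.
P₀ = 1.02 × [(1+0.057) + 3×(0.1491−0.057)] / (0.141−0.057)
   = 1.02 × 1.3333 / 0.084 = 16.1901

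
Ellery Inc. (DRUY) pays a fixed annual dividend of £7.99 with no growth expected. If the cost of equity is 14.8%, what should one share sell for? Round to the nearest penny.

£53.99

Zero-growth DDM (perpetuity): P₀ = D/r = 7.99 / 0.148 = 53.9865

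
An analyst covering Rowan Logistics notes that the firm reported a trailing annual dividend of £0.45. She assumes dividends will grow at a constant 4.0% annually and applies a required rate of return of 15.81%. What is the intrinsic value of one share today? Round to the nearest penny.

£3.96

Gordon growth model: P₀ = D₁/(r − g). D₁ = 0.45 × (1 + 0.04) = 0.4680.
P₀ = 0.4680 / (0.1581 − 0.04) = 0.4680 / 0.1181 = 3.9627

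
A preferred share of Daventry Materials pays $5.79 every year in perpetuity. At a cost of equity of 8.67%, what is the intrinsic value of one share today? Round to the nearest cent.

Zero-growth DDM (perpetuity): P₀ = D/r = 5.79 / 0.0867 = 66.7820

$66.78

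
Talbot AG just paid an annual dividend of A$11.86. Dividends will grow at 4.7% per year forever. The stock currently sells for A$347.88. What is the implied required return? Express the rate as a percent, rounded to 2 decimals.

8.27%

Rearranging the constant-growth DDM: r = D₁/P₀ + g.
D₁ = 11.86 × (1 + 0.047) = 12.4174.
r = 12.4174 / 347.88 + 0.047 = 0.03569 + 0.047 = 0.08269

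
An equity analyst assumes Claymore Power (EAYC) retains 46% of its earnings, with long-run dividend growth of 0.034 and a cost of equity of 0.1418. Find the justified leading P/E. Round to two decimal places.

5.01

Payout ratio b = 1 − 0.46 = 0.54.
Justified leading P/E = b/(r−g) = 0.54/(0.1418−0.034) = 5.0093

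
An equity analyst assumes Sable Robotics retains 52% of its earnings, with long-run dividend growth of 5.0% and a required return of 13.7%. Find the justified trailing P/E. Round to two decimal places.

Payout ratio b = 1 − 0.52 = 0.48.
Justified trailing P/E = b(1+g)/(r−g) = 0.48×(1+0.05)/(0.137−0.05) = 5.7931

5.79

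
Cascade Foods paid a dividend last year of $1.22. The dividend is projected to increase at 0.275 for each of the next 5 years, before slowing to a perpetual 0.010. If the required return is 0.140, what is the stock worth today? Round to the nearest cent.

$25.23

Two-stage DDM. Project D₁…D_5 at 0.275, terminal growth 0.01, discount at r = 0.14.
D_1 = 1.5555
D_2 = 1.9833
D_3 = 2.5287
D_4 = 3.2240
D_5 = 4.1107
Terminal value at t=5: TV = D_6/(r−g) = 4.1518/(0.14−0.01) = 31.9366
P₀ = 1.5555/(1+0.14)^1 + 1.9833/(1+0.14)^2 + 2.5287/(1+0.14)^3 + 3.2240/(1+0.14)^4 + 4.1107/(1+0.14)^5 + 31.9366/(1+0.14)^5 = 25.2280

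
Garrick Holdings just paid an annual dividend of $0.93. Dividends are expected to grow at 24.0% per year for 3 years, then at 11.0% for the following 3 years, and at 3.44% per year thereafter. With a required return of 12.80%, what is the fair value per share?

$19.98

Three-stage DDM. Project D₁…D_6; terminal Gordon value at t=6 with g = 0.0344; discount at r = 0.128.
D_1 = 1.1532
D_2 = 1.4300
D_3 = 1.7732
D_4 = 1.9682
D_5 = 2.1847
D_6 = 2.4250
TV_6 = 2.5085/(0.128−0.0344) = 26.7997
P₀ = Σ Dₜ/(1+r)ᵗ + TV_6/(1+r)^6 = 19.9808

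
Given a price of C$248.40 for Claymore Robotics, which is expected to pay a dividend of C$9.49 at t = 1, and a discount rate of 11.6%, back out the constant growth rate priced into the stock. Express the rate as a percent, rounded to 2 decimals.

7.78%

From P₀ = D₁/(r − g), the implied growth is g = r − D₁/P₀.
g = 0.116 − 9.49/248.40 = 0.116 − 0.03820 = 0.07780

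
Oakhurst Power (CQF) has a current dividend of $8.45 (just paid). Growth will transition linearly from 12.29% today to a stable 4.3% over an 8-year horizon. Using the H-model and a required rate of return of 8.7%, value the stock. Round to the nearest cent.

H-model: P₀ = D₀[(1+g_L) + H(g_S−g_L)]/(r−g_L), with H = 8/2 = 4.
P₀ = 8.45 × [(1+0.043) + 4×(0.1229−0.043)] / (0.087−0.043)
   = 8.45 × 1.3626 / 0.044 = 261.6811

$261.68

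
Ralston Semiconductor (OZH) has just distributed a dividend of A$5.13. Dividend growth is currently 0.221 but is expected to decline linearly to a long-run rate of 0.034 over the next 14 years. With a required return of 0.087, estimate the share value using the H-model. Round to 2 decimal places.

H-model: P₀ = D₀[(1+g_L) + H(g_S−g_L)]/(r−g_L), with H = 14/2 = 7.
P₀ = 5.13 × [(1+0.034) + 7×(0.221−0.034)] / (0.087−0.034)
   = 5.13 × 2.3430 / 0.053 = 226.7847

A$226.78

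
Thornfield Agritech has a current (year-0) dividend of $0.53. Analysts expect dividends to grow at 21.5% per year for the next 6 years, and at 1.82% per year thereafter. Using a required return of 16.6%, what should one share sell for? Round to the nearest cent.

Two-stage DDM. Project D₁…D_6 at 0.215, terminal growth 0.0182, discount at r = 0.166.
D_1 = 0.6440
D_2 = 0.7824
D_3 = 0.9506
D_4 = 1.1550
D_5 = 1.4033
D_6 = 1.7050
Terminal value at t=6: TV = D_7/(r−g) = 1.7361/(0.166−0.0182) = 11.7461
P₀ = 0.6440/(1+0.166)^1 + 0.7824/(1+0.166)^2 + 0.9506/(1+0.166)^3 + 1.1550/(1+0.166)^4 + 1.4033/(1+0.166)^5 + 1.7050/(1+0.166)^6 + 11.7461/(1+0.166)^6 = 8.3560

$8.36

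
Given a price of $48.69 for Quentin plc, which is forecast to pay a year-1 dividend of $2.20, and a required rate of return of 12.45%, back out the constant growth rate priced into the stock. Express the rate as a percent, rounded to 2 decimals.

7.93%

From P₀ = D₁/(r − g), the implied growth is g = r − D₁/P₀.
g = 0.1245 − 2.20/48.69 = 0.1245 − 0.04518 = 0.07932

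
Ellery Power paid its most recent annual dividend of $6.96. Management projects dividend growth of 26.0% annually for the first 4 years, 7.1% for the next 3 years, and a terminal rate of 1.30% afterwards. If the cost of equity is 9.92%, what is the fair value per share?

Three-stage DDM. Project D₁…D_7; terminal Gordon value at t=7 with g = 0.013; discount at r = 0.0992.
D_1 = 8.7696
D_2 = 11.0497
D_3 = 13.9226
D_4 = 17.5425
D_5 = 18.7880
D_6 = 20.1220
D_7 = 21.5506
TV_7 = 21.8308/(0.0992−0.013) = 253.2573
P₀ = Σ Dₜ/(1+r)ᵗ + TV_7/(1+r)^7 = 204.4796

$204.48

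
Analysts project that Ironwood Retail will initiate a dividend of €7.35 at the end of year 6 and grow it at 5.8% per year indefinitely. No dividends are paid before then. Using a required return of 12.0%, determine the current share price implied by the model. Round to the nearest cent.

€67.27

Deferred-dividend DDM. At t=5 the remaining stream is a growing perpetuity with first payment D_6 = 7.35.
V_5 = D_6/(r−g) = 7.35/(0.12−0.058) = 118.5484
P₀ = V_5/(1+r)^5 = 118.5484/(1+0.12)^5 = 67.2675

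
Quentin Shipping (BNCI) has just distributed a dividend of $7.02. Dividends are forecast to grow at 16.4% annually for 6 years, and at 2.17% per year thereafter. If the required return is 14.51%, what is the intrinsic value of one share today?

$108.74

Two-stage DDM. Project D₁…D_6 at 0.164, terminal growth 0.0217, discount at r = 0.1451.
D_1 = 8.1713
D_2 = 9.5114
D_3 = 11.0712
D_4 = 12.8869
D_5 = 15.0004
D_6 = 17.4604
Terminal value at t=6: TV = D_7/(r−g) = 17.8393/(0.1451−0.0217) = 144.5650
P₀ = 8.1713/(1+0.1451)^1 + 9.5114/(1+0.1451)^2 + 11.0712/(1+0.1451)^3 + 12.8869/(1+0.1451)^4 + 15.0004/(1+0.1451)^5 + 17.4604/(1+0.1451)^6 + 144.5650/(1+0.1451)^6 = 108.7426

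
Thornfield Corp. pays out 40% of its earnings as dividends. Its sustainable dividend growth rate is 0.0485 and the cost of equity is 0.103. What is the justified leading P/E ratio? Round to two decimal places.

Justified leading P/E = b/(r−g) = 0.40/(0.103−0.0485) = 7.3394

7.34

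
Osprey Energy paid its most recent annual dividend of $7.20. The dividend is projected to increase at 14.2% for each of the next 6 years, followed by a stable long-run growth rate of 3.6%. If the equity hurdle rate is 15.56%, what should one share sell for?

Two-stage DDM. Project D₁…D_6 at 0.142, terminal growth 0.036, discount at r = 0.1556.
D_1 = 8.2224
D_2 = 9.3900
D_3 = 10.7234
D_4 = 12.2461
D_5 = 13.9850
D_6 = 15.9709
Terminal value at t=6: TV = D_7/(r−g) = 16.5458/(0.1556−0.036) = 138.3432
P₀ = 8.2224/(1+0.1556)^1 + 9.3900/(1+0.1556)^2 + 10.7234/(1+0.1556)^3 + 12.2461/(1+0.1556)^4 + 13.9850/(1+0.1556)^5 + 15.9709/(1+0.1556)^6 + 138.3432/(1+0.1556)^6 = 99.5465

$99.55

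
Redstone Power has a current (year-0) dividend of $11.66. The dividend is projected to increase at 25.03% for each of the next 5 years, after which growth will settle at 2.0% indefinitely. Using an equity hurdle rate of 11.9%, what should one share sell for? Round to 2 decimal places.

$291.54

Two-stage DDM. Project D₁…D_5 at 0.2503, terminal growth 0.02, discount at r = 0.119.
D_1 = 14.5785
D_2 = 18.2275
D_3 = 22.7898
D_4 = 28.4941
D_5 = 35.6262
Terminal value at t=5: TV = D_6/(r−g) = 36.3387/(0.119−0.02) = 367.0580
P₀ = 14.5785/(1+0.119)^1 + 18.2275/(1+0.119)^2 + 22.7898/(1+0.119)^3 + 28.4941/(1+0.119)^4 + 35.6262/(1+0.119)^5 + 367.0580/(1+0.119)^5 = 291.5399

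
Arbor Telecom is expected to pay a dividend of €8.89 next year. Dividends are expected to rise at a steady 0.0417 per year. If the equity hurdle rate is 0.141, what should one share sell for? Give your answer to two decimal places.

Gordon growth model: P₀ = D₁/(r − g), with D₁ = 8.89 given directly.
P₀ = 8.8900 / (0.141 − 0.0417) = 8.8900 / 0.0993 = 89.5267

€89.53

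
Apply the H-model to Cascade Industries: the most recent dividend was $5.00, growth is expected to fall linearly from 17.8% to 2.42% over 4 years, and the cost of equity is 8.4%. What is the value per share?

$111.35

H-model: P₀ = D₀[(1+g_L) + H(g_S−g_L)]/(r−g_L), with H = 4/2 = 2.
P₀ = 5.00 × [(1+0.0242) + 2×(0.178−0.0242)] / (0.084−0.0242)
   = 5.00 × 1.3318 / 0.0598 = 111.3545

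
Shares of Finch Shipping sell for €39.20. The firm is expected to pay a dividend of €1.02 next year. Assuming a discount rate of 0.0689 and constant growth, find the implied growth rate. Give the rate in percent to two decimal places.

4.29%

From P₀ = D₁/(r − g), the implied growth is g = r − D₁/P₀.
g = 0.0689 − 1.02/39.20 = 0.0689 − 0.02602 = 0.04288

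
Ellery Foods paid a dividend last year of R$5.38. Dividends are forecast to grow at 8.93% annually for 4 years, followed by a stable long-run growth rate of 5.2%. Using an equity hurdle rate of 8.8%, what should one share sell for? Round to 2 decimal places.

R$179.55

Two-stage DDM. Project D₁…D_4 at 0.0893, terminal growth 0.052, discount at r = 0.088.
D_1 = 5.8604
D_2 = 6.3838
D_3 = 6.9538
D_4 = 7.5748
Terminal value at t=4: TV = D_5/(r−g) = 7.9687/(0.088−0.052) = 221.3531
P₀ = 5.8604/(1+0.088)^1 + 6.3838/(1+0.088)^2 + 6.9538/(1+0.088)^3 + 7.5748/(1+0.088)^4 + 221.3531/(1+0.088)^4 = 179.5527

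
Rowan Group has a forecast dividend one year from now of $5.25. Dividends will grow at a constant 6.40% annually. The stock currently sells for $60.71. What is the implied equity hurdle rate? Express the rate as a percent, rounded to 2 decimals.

15.05%

Rearranging the constant-growth DDM: r = D₁/P₀ + g.
r = 5.2500 / 60.71 + 0.064 = 0.08648 + 0.064 = 0.15048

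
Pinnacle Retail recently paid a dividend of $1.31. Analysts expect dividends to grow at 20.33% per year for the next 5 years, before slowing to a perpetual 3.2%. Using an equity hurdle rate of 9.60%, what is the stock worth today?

$42.44

Two-stage DDM. Project D₁…D_5 at 0.2033, terminal growth 0.032, discount at r = 0.096.
D_1 = 1.5763
D_2 = 1.8968
D_3 = 2.2824
D_4 = 2.7464
D_5 = 3.3048
Terminal value at t=5: TV = D_6/(r−g) = 3.4105/(0.096−0.032) = 53.2894
P₀ = 1.5763/(1+0.096)^1 + 1.8968/(1+0.096)^2 + 2.2824/(1+0.096)^3 + 2.7464/(1+0.096)^4 + 3.3048/(1+0.096)^5 + 53.2894/(1+0.096)^5 = 42.4408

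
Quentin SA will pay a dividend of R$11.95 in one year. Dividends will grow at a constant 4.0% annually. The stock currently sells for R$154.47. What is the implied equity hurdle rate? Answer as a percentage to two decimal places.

11.74%

Rearranging the constant-growth DDM: r = D₁/P₀ + g.
r = 11.9500 / 154.47 + 0.04 = 0.07736 + 0.04 = 0.11736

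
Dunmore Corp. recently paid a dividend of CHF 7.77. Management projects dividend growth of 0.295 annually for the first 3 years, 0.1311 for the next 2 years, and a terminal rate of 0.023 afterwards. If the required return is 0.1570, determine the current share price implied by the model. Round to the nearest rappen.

Three-stage DDM. Project D₁…D_5; terminal Gordon value at t=5 with g = 0.023; discount at r = 0.157.
D_1 = 10.0621
D_2 = 13.0305
D_3 = 16.8745
D_4 = 19.0867
D_5 = 21.5890
TV_5 = 22.0855/(0.157−0.023) = 164.8174
P₀ = Σ Dₜ/(1+r)ᵗ + TV_5/(1+r)^5 = 129.8842

CHF 129.88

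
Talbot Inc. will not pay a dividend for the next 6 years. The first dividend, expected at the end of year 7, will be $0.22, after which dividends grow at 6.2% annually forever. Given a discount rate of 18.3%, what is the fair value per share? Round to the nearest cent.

Deferred-dividend DDM. At t=6 the remaining stream is a growing perpetuity with first payment D_7 = 0.22.
V_6 = D_7/(r−g) = 0.22/(0.183−0.062) = 1.8182
P₀ = V_6/(1+r)^6 = 1.8182/(1+0.183)^6 = 0.6633

$0.66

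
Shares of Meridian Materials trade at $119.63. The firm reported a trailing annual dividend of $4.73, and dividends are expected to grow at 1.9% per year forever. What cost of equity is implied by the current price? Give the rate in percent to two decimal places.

Rearranging the constant-growth DDM: r = D₁/P₀ + g.
D₁ = 4.73 × (1 + 0.019) = 4.8199.
r = 4.8199 / 119.63 + 0.019 = 0.04029 + 0.019 = 0.05929

5.93%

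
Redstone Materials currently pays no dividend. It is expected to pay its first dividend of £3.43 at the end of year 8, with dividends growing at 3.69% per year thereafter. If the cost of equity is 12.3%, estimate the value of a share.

Deferred-dividend DDM. At t=7 the remaining stream is a growing perpetuity with first payment D_8 = 3.43.
V_7 = D_8/(r−g) = 3.43/(0.123−0.0369) = 39.8374
P₀ = V_7/(1+r)^7 = 39.8374/(1+0.123)^7 = 17.6861

£17.69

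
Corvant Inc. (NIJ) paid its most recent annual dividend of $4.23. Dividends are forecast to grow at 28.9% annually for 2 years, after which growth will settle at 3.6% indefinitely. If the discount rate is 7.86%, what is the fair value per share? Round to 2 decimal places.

$158.01

Two-stage DDM. Project D₁…D_2 at 0.289, terminal growth 0.036, discount at r = 0.0786.
D_1 = 5.4525
D_2 = 7.0282
Terminal value at t=2: TV = D_3/(r−g) = 7.2813/(0.0786−0.036) = 170.9214
P₀ = 5.4525/(1+0.0786)^1 + 7.0282/(1+0.0786)^2 + 170.9214/(1+0.0786)^2 = 158.0145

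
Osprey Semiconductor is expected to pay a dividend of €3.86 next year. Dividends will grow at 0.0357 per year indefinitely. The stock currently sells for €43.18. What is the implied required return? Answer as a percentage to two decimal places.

Rearranging the constant-growth DDM: r = D₁/P₀ + g.
r = 3.8600 / 43.18 + 0.0357 = 0.08939 + 0.0357 = 0.12509

12.51%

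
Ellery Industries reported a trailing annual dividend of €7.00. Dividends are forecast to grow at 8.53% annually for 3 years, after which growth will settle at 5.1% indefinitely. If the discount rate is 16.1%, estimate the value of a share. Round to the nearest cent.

€73.01

Two-stage DDM. Project D₁…D_3 at 0.0853, terminal growth 0.051, discount at r = 0.161.
D_1 = 7.5971
D_2 = 8.2451
D_3 = 8.9484
Terminal value at t=3: TV = D_4/(r−g) = 9.4048/(0.161−0.051) = 85.4983
P₀ = 7.5971/(1+0.161)^1 + 8.2451/(1+0.161)^2 + 8.9484/(1+0.161)^3 + 85.4983/(1+0.161)^3 = 73.0123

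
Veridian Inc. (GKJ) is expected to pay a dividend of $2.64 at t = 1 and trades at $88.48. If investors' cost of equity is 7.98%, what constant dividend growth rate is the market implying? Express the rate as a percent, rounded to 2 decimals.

5.00%

From P₀ = D₁/(r − g), the implied growth is g = r − D₁/P₀.
g = 0.0798 − 2.64/88.48 = 0.0798 − 0.02984 = 0.04996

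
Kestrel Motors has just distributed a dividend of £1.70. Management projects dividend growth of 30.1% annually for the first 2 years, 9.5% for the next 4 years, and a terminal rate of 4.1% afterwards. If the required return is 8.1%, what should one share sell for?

Three-stage DDM. Project D₁…D_6; terminal Gordon value at t=6 with g = 0.041; discount at r = 0.081.
D_1 = 2.2117
D_2 = 2.8774
D_3 = 3.1508
D_4 = 3.4501
D_5 = 3.7779
D_6 = 4.1368
TV_6 = 4.3064/(0.081−0.041) = 107.6591
P₀ = Σ Dₜ/(1+r)ᵗ + TV_6/(1+r)^6 = 82.1487

£82.15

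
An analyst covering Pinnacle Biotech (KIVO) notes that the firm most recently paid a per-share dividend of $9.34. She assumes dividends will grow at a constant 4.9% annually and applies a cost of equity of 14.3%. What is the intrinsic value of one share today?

Gordon growth model: P₀ = D₁/(r − g). D₁ = 9.34 × (1 + 0.049) = 9.7977.
P₀ = 9.7977 / (0.143 − 0.049) = 9.7977 / 0.094 = 104.2304

$104.23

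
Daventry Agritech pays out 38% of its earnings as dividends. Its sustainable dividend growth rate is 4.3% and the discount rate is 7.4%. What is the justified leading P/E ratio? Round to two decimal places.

12.26

Justified leading P/E = b/(r−g) = 0.38/(0.074−0.043) = 12.2581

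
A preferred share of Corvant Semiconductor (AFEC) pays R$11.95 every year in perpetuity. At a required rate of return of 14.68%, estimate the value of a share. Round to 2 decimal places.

R$81.40

Zero-growth DDM (perpetuity): P₀ = D/r = 11.95 / 0.1468 = 81.4033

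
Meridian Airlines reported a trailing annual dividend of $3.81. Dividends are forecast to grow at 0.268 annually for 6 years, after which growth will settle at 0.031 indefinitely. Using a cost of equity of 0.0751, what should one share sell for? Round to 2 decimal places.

$282.12

Two-stage DDM. Project D₁…D_6 at 0.268, terminal growth 0.031, discount at r = 0.0751.
D_1 = 4.8311
D_2 = 6.1258
D_3 = 7.7675
D_4 = 9.8492
D_5 = 12.4888
D_6 = 15.8358
Terminal value at t=6: TV = D_7/(r−g) = 16.3267/(0.0751−0.031) = 370.2206
P₀ = 4.8311/(1+0.0751)^1 + 6.1258/(1+0.0751)^2 + 7.7675/(1+0.0751)^3 + 9.8492/(1+0.0751)^4 + 12.4888/(1+0.0751)^5 + 15.8358/(1+0.0751)^6 + 370.2206/(1+0.0751)^6 = 282.1219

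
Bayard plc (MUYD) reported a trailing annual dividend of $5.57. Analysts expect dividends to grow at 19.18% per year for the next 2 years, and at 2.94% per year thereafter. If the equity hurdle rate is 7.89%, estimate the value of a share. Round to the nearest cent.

Two-stage DDM. Project D₁…D_2 at 0.1918, terminal growth 0.0294, discount at r = 0.0789.
D_1 = 6.6383
D_2 = 7.9116
Terminal value at t=2: TV = D_3/(r−g) = 8.1442/(0.0789−0.0294) = 164.5284
P₀ = 6.6383/(1+0.0789)^1 + 7.9116/(1+0.0789)^2 + 164.5284/(1+0.0789)^2 = 154.2940

$154.29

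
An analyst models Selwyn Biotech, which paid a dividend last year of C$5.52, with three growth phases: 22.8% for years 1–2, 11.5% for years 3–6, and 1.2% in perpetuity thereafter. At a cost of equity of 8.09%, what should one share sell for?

C$162.70

Three-stage DDM. Project D₁…D_6; terminal Gordon value at t=6 with g = 0.012; discount at r = 0.0809.
D_1 = 6.7786
D_2 = 8.3241
D_3 = 9.2813
D_4 = 10.3487
D_5 = 11.5388
D_6 = 12.8658
TV_6 = 13.0201/(0.0809−0.012) = 188.9716
P₀ = Σ Dₜ/(1+r)ᵗ + TV_6/(1+r)^6 = 162.7048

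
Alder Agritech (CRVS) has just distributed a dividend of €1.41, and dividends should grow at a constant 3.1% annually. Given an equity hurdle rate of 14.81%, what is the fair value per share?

Gordon growth model: P₀ = D₁/(r − g). D₁ = 1.41 × (1 + 0.031) = 1.4537.
P₀ = 1.4537 / (0.1481 − 0.031) = 1.4537 / 0.1171 = 12.4143

€12.41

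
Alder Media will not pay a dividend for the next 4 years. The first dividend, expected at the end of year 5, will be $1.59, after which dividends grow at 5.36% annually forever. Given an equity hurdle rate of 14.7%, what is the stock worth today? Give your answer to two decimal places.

Deferred-dividend DDM. At t=4 the remaining stream is a growing perpetuity with first payment D_5 = 1.59.
V_4 = D_5/(r−g) = 1.59/(0.147−0.0536) = 17.0236
P₀ = V_4/(1+r)^4 = 17.0236/(1+0.147)^4 = 9.8355

$9.84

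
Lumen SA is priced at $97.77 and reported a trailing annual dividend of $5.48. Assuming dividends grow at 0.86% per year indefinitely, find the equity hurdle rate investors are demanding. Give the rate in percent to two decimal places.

Rearranging the constant-growth DDM: r = D₁/P₀ + g.
D₁ = 5.48 × (1 + 0.0086) = 5.5271.
r = 5.5271 / 97.77 + 0.0086 = 0.05653 + 0.0086 = 0.06513

6.51%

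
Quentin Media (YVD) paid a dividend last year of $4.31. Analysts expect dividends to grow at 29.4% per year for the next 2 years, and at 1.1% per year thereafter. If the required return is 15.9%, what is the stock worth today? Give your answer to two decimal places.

$46.88

Two-stage DDM. Project D₁…D_2 at 0.294, terminal growth 0.011, discount at r = 0.159.
D_1 = 5.5771
D_2 = 7.2168
Terminal value at t=2: TV = D_3/(r−g) = 7.2962/(0.159−0.011) = 49.2987
P₀ = 5.5771/(1+0.159)^1 + 7.2168/(1+0.159)^2 + 49.2987/(1+0.159)^2 = 46.8848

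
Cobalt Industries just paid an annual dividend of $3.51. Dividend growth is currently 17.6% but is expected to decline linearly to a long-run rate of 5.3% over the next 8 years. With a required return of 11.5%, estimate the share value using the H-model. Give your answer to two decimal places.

H-model: P₀ = D₀[(1+g_L) + H(g_S−g_L)]/(r−g_L), with H = 8/2 = 4.
P₀ = 3.51 × [(1+0.053) + 4×(0.176−0.053)] / (0.115−0.053)
   = 3.51 × 1.5450 / 0.062 = 87.4669

$87.47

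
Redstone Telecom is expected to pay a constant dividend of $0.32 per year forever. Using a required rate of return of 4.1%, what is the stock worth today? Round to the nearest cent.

Zero-growth DDM (perpetuity): P₀ = D/r = 0.32 / 0.041 = 7.8049

$7.80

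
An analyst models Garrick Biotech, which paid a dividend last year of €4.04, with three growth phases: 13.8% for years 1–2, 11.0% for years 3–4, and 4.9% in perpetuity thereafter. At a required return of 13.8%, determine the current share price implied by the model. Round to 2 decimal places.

€61.17

Three-stage DDM. Project D₁…D_4; terminal Gordon value at t=4 with g = 0.049; discount at r = 0.138.
D_1 = 4.5975
D_2 = 5.2320
D_3 = 5.8075
D_4 = 6.4463
TV_4 = 6.7622/(0.138−0.049) = 75.9797
P₀ = Σ Dₜ/(1+r)ᵗ + TV_4/(1+r)^4 = 61.1674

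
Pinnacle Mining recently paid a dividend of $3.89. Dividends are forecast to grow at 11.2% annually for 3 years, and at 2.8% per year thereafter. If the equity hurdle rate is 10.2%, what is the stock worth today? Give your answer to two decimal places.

Two-stage DDM. Project D₁…D_3 at 0.112, terminal growth 0.028, discount at r = 0.102.
D_1 = 4.3257
D_2 = 4.8102
D_3 = 5.3489
Terminal value at t=3: TV = D_4/(r−g) = 5.4987/(0.102−0.028) = 74.3063
P₀ = 4.3257/(1+0.102)^1 + 4.8102/(1+0.102)^2 + 5.3489/(1+0.102)^3 + 74.3063/(1+0.102)^3 = 67.4071

$67.41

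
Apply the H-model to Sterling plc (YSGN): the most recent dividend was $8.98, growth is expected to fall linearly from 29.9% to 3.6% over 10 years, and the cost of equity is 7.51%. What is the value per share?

$539.95

H-model: P₀ = D₀[(1+g_L) + H(g_S−g_L)]/(r−g_L), with H = 10/2 = 5.
P₀ = 8.98 × [(1+0.036) + 5×(0.299−0.036)] / (0.0751−0.036)
   = 8.98 × 2.3510 / 0.0391 = 539.9483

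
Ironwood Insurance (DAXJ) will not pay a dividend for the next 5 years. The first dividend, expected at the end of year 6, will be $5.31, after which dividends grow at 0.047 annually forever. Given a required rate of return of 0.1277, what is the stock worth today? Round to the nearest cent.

$36.08

Deferred-dividend DDM. At t=5 the remaining stream is a growing perpetuity with first payment D_6 = 5.31.
V_5 = D_6/(r−g) = 5.31/(0.1277−0.047) = 65.7993
P₀ = V_5/(1+r)^5 = 65.7993/(1+0.1277)^5 = 36.0789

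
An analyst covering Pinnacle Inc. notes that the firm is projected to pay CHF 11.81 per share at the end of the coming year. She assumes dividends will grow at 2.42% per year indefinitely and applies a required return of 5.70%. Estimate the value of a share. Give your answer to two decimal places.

Gordon growth model: P₀ = D₁/(r − g), with D₁ = 11.81 given directly.
P₀ = 11.8100 / (0.057 − 0.0242) = 11.8100 / 0.0328 = 360.0610

CHF 360.06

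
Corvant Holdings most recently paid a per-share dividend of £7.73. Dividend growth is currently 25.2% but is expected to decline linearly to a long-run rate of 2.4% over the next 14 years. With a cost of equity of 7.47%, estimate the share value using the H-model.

£399.46

H-model: P₀ = D₀[(1+g_L) + H(g_S−g_L)]/(r−g_L), with H = 14/2 = 7.
P₀ = 7.73 × [(1+0.024) + 7×(0.252−0.024)] / (0.0747−0.024)
   = 7.73 × 2.6200 / 0.0507 = 399.4596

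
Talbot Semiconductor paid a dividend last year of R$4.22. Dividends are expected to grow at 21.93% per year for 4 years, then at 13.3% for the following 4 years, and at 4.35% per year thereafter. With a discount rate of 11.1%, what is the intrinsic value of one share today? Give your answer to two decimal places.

R$149.50

Three-stage DDM. Project D₁…D_8; terminal Gordon value at t=8 with g = 0.0435; discount at r = 0.111.
D_1 = 5.1454
D_2 = 6.2738
D_3 = 7.6497
D_4 = 9.3273
D_5 = 10.5678
D_6 = 11.9733
D_7 = 13.5658
D_8 = 15.3700
TV_8 = 16.0386/(0.111−0.0435) = 237.6091
P₀ = Σ Dₜ/(1+r)ᵗ + TV_8/(1+r)^8 = 149.5042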